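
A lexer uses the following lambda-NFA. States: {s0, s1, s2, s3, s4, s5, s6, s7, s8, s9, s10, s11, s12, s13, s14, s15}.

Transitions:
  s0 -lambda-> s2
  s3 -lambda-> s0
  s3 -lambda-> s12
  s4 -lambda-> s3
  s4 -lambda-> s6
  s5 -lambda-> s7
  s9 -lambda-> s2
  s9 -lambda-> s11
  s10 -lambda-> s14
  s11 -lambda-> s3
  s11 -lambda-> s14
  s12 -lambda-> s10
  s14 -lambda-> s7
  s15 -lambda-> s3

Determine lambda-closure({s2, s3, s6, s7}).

{s0, s2, s3, s6, s7, s10, s12, s14}

Start with {s2, s3, s6, s7}.
From s3 via lambda: add s0, s12.
From s12 via lambda: add s10.
From s10 via lambda: add s14.
No new states can be added; the closed set is {s0, s2, s3, s6, s7, s10, s12, s14}.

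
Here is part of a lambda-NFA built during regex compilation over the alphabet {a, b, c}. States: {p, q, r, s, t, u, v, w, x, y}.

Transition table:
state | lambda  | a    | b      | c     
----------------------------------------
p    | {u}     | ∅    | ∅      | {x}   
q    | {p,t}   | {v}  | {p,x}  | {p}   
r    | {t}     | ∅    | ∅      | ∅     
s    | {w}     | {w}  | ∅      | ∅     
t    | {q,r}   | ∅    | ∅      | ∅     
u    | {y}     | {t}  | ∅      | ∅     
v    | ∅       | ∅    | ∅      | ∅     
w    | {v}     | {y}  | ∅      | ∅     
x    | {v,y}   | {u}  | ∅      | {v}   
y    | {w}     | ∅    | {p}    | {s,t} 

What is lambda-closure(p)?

{p, u, v, w, y}

Start with {p}.
From p via lambda: add u.
From u via lambda: add y.
From y via lambda: add w.
From w via lambda: add v.
No new states can be added; the closed set is {p, u, v, w, y}.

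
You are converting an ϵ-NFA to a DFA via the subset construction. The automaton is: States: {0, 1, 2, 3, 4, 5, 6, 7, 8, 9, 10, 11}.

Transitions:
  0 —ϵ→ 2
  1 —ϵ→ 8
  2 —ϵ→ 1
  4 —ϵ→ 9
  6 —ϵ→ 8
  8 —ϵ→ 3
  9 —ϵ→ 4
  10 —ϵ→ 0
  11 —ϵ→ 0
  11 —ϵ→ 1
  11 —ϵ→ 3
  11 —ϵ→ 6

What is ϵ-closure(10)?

{0, 1, 2, 3, 8, 10}

Start with {10}.
From 10 via ϵ: add 0.
From 0 via ϵ: add 2.
From 2 via ϵ: add 1.
From 1 via ϵ: add 8.
From 8 via ϵ: add 3.
No new states can be added; the closed set is {0, 1, 2, 3, 8, 10}.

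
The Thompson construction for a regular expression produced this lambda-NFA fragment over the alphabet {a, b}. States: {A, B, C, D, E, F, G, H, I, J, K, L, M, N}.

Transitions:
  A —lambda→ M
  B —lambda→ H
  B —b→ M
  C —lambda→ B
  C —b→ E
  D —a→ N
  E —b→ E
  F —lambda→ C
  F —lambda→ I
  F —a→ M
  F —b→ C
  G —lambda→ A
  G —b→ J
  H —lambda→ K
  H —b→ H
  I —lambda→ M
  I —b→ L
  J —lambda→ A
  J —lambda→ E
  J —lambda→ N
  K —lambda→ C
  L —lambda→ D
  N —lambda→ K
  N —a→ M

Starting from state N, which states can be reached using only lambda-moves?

Start with {N}.
From N via lambda: add K.
From K via lambda: add C.
From C via lambda: add B.
From B via lambda: add H.
No new states can be added; the closed set is {B, C, H, K, N}.

{B, C, H, K, N}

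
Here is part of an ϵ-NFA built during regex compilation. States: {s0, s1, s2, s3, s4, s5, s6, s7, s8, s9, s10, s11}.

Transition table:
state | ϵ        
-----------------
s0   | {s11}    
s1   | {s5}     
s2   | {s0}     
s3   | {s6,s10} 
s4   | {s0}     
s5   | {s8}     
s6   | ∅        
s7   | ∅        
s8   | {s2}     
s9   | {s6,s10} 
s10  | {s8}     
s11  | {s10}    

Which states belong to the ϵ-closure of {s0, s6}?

{s0, s2, s6, s8, s10, s11}

Start with {s0, s6}.
From s0 via ϵ: add s11.
From s11 via ϵ: add s10.
From s10 via ϵ: add s8.
From s8 via ϵ: add s2.
No new states can be added; the closed set is {s0, s2, s6, s8, s10, s11}.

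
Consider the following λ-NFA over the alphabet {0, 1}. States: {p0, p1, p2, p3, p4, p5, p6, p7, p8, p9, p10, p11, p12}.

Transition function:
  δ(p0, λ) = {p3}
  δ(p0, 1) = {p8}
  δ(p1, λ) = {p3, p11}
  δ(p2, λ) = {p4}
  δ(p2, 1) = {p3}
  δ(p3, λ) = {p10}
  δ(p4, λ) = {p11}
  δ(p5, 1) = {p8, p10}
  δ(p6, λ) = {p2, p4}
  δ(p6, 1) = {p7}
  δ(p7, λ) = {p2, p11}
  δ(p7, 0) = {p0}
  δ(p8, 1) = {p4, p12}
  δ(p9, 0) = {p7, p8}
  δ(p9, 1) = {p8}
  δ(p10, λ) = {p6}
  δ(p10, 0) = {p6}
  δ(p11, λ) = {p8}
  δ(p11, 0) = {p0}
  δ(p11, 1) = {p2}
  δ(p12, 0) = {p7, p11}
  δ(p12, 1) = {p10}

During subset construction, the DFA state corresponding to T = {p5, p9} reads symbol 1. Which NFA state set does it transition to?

{p2, p4, p6, p8, p10, p11}

p5 on 1 → {p8, p10}.
p9 on 1 → {p8}.
Union after reading 1: {p8, p10}.
Now take the λ-closure:
From p10 via λ: add p6.
From p6 via λ: add p2, p4.
From p4 via λ: add p11.
No new states can be added; the closed set is {p2, p4, p6, p8, p10, p11}.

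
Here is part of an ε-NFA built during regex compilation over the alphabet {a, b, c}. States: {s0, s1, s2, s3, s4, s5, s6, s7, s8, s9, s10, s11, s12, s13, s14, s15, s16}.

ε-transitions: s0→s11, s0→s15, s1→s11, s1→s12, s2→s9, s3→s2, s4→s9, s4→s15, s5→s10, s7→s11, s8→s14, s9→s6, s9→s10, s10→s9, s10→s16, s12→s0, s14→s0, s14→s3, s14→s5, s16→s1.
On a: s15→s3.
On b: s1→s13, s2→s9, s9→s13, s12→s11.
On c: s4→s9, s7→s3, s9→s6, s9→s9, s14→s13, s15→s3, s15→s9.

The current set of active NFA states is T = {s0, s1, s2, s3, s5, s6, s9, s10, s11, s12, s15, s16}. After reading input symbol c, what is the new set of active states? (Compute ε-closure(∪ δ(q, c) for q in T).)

{s0, s1, s2, s3, s6, s9, s10, s11, s12, s15, s16}

s9 on c → {s6, s9}.
s15 on c → {s3, s9}.
No c-transition from s0, s1, s2, s3, s5, s6, s10, s11, s12, s16.
Union after reading c: {s3, s6, s9}.
Now take the ε-closure:
From s3 via ε: add s2.
From s9 via ε: add s10.
From s10 via ε: add s16.
From s16 via ε: add s1.
From s1 via ε: add s11, s12.
From s12 via ε: add s0.
From s0 via ε: add s15.
No new states can be added; the closed set is {s0, s1, s2, s3, s6, s9, s10, s11, s12, s15, s16}.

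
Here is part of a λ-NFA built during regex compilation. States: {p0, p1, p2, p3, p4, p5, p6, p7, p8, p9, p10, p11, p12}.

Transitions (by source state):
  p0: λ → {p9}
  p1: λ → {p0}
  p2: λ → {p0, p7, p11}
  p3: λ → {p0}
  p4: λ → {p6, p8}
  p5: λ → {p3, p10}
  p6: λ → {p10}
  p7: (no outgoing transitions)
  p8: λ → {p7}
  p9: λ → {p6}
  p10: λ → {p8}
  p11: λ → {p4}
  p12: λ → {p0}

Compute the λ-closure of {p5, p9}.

Start with {p5, p9}.
From p5 via λ: add p3, p10.
From p9 via λ: add p6.
From p3 via λ: add p0.
From p10 via λ: add p8.
From p8 via λ: add p7.
No new states can be added; the closed set is {p0, p3, p5, p6, p7, p8, p9, p10}.

{p0, p3, p5, p6, p7, p8, p9, p10}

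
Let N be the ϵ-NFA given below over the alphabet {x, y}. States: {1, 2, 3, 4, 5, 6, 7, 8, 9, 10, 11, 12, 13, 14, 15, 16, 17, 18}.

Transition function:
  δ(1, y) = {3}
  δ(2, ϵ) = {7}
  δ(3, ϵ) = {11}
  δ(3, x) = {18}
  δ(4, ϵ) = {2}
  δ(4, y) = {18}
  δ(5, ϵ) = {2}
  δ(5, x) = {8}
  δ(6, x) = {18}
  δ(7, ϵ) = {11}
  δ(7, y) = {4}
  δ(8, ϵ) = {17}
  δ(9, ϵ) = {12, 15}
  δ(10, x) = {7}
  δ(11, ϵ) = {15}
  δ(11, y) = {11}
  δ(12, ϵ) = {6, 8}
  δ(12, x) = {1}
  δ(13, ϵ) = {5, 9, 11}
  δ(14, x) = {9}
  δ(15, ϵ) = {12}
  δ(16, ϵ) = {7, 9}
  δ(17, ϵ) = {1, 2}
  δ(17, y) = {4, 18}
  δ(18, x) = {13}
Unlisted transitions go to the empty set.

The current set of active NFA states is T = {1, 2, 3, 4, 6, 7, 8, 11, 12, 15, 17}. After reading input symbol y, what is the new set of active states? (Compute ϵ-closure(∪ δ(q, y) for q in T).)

{1, 2, 3, 4, 6, 7, 8, 11, 12, 15, 17, 18}

1 on y → {3}.
4 on y → {18}.
7 on y → {4}.
11 on y → {11}.
17 on y → {4, 18}.
No y-transition from 2, 3, 6, 8, 12, 15.
Union after reading y: {3, 4, 11, 18}.
Now take the ϵ-closure:
From 4 via ϵ: add 2.
From 11 via ϵ: add 15.
From 2 via ϵ: add 7.
From 15 via ϵ: add 12.
From 12 via ϵ: add 6, 8.
From 8 via ϵ: add 17.
From 17 via ϵ: add 1.
No new states can be added; the closed set is {1, 2, 3, 4, 6, 7, 8, 11, 12, 15, 17, 18}.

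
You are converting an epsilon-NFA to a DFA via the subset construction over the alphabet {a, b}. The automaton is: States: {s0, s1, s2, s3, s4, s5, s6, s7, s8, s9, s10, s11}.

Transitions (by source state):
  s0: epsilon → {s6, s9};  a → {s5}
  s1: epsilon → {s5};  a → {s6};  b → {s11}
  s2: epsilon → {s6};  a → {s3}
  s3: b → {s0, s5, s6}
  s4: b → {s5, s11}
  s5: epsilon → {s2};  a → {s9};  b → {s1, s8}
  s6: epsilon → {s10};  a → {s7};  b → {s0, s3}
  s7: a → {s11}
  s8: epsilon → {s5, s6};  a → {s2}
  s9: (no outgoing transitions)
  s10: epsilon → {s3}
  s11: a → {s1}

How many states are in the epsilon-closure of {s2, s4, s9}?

Start with {s2, s4, s9}.
From s2 via epsilon: add s6.
From s6 via epsilon: add s10.
From s10 via epsilon: add s3.
epsilon-closure = {s2, s3, s4, s6, s9, s10}, which has 6 states.

6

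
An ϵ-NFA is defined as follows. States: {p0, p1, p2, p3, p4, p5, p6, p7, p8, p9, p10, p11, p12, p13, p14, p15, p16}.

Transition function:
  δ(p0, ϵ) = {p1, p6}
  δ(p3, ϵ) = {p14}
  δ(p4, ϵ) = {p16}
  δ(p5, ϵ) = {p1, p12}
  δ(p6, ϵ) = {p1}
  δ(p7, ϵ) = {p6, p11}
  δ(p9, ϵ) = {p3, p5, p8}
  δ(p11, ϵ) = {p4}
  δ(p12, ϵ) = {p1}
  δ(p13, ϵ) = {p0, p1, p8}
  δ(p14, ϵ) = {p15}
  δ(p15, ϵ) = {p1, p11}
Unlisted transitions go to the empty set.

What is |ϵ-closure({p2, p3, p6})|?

Start with {p2, p3, p6}.
From p3 via ϵ: add p14.
From p6 via ϵ: add p1.
From p14 via ϵ: add p15.
From p15 via ϵ: add p11.
From p11 via ϵ: add p4.
From p4 via ϵ: add p16.
ϵ-closure = {p1, p2, p3, p4, p6, p11, p14, p15, p16}, which has 9 states.

9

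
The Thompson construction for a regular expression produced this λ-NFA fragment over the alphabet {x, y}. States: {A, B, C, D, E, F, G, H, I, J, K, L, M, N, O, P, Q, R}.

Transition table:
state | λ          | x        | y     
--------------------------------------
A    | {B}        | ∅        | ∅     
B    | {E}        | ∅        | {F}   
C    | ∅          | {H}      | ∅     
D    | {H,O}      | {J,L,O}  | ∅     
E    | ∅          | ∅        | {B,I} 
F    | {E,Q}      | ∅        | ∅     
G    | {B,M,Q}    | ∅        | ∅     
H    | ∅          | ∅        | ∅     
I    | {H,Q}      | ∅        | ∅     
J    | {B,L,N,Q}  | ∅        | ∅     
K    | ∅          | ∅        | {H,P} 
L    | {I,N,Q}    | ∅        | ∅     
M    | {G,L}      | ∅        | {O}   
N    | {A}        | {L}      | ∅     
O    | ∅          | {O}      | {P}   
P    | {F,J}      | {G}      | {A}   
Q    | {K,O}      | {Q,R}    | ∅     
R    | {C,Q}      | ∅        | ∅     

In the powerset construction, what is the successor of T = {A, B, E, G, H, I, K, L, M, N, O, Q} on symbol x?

{A, B, C, E, H, I, K, L, N, O, Q, R}

N on x → {L}.
O on x → {O}.
Q on x → {Q, R}.
No x-transition from A, B, E, G, H, I, K, L, M.
Union after reading x: {L, O, Q, R}.
Now take the λ-closure:
From L via λ: add I, N.
From Q via λ: add K.
From R via λ: add C.
From I via λ: add H.
From N via λ: add A.
From A via λ: add B.
From B via λ: add E.
No new states can be added; the closed set is {A, B, C, E, H, I, K, L, N, O, Q, R}.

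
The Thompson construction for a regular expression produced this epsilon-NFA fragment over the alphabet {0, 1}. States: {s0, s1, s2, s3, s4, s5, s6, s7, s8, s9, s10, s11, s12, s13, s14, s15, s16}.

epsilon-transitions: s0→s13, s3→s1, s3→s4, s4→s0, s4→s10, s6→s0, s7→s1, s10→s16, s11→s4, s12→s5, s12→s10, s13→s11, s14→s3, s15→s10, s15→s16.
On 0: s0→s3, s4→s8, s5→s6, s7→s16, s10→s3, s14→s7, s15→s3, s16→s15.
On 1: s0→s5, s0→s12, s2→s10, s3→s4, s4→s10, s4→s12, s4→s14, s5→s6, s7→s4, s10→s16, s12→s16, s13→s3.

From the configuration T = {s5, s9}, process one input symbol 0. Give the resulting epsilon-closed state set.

{s0, s4, s6, s10, s11, s13, s16}

s5 on 0 → {s6}.
No 0-transition from s9.
Union after reading 0: {s6}.
Now take the epsilon-closure:
From s6 via epsilon: add s0.
From s0 via epsilon: add s13.
From s13 via epsilon: add s11.
From s11 via epsilon: add s4.
From s4 via epsilon: add s10.
From s10 via epsilon: add s16.
No new states can be added; the closed set is {s0, s4, s6, s10, s11, s13, s16}.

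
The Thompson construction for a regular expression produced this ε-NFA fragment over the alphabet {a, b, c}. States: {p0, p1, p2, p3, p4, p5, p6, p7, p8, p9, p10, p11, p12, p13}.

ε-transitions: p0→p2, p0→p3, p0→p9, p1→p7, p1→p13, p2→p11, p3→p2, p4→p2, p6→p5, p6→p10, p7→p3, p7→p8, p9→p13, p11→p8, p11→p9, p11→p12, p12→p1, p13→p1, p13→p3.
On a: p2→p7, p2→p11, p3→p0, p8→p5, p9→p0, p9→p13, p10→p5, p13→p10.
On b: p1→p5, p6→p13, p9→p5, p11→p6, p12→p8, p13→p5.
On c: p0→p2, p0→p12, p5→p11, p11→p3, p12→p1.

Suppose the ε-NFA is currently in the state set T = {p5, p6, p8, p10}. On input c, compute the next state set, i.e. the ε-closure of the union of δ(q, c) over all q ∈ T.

p5 on c → {p11}.
No c-transition from p6, p8, p10.
Union after reading c: {p11}.
Now take the ε-closure:
From p11 via ε: add p8, p9, p12.
From p9 via ε: add p13.
From p12 via ε: add p1.
From p1 via ε: add p7.
From p13 via ε: add p3.
From p3 via ε: add p2.
No new states can be added; the closed set is {p1, p2, p3, p7, p8, p9, p11, p12, p13}.

{p1, p2, p3, p7, p8, p9, p11, p12, p13}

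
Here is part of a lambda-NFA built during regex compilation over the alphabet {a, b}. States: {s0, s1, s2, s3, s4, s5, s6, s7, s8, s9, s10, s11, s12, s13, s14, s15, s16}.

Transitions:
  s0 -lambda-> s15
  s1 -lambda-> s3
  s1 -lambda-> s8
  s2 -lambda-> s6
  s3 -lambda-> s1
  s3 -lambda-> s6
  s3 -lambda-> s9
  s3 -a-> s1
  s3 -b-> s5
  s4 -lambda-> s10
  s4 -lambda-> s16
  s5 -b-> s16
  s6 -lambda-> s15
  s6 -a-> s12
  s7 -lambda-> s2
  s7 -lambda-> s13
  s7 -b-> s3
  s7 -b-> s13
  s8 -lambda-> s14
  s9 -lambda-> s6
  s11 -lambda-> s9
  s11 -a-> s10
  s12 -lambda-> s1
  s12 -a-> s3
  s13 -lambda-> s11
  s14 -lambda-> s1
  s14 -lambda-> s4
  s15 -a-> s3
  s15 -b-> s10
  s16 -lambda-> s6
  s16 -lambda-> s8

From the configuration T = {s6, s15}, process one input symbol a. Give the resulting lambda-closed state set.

{s1, s3, s4, s6, s8, s9, s10, s12, s14, s15, s16}

s6 on a → {s12}.
s15 on a → {s3}.
Union after reading a: {s3, s12}.
Now take the lambda-closure:
From s3 via lambda: add s1, s6, s9.
From s1 via lambda: add s8.
From s6 via lambda: add s15.
From s8 via lambda: add s14.
From s14 via lambda: add s4.
From s4 via lambda: add s10, s16.
No new states can be added; the closed set is {s1, s3, s4, s6, s8, s9, s10, s12, s14, s15, s16}.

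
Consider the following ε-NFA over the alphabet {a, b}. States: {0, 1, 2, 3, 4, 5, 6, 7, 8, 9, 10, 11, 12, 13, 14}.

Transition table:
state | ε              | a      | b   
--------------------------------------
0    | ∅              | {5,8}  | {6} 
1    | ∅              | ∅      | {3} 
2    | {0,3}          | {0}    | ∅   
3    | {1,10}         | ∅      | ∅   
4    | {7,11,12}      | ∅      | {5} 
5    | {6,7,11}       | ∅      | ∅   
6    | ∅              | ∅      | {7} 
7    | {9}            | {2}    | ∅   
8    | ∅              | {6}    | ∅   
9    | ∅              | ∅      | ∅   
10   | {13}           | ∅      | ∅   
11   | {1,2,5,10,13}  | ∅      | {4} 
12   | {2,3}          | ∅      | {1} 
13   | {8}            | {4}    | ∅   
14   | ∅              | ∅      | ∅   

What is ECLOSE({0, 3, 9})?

Start with {0, 3, 9}.
From 3 via ε: add 1, 10.
From 10 via ε: add 13.
From 13 via ε: add 8.
No new states can be added; the closed set is {0, 1, 3, 8, 9, 10, 13}.

{0, 1, 3, 8, 9, 10, 13}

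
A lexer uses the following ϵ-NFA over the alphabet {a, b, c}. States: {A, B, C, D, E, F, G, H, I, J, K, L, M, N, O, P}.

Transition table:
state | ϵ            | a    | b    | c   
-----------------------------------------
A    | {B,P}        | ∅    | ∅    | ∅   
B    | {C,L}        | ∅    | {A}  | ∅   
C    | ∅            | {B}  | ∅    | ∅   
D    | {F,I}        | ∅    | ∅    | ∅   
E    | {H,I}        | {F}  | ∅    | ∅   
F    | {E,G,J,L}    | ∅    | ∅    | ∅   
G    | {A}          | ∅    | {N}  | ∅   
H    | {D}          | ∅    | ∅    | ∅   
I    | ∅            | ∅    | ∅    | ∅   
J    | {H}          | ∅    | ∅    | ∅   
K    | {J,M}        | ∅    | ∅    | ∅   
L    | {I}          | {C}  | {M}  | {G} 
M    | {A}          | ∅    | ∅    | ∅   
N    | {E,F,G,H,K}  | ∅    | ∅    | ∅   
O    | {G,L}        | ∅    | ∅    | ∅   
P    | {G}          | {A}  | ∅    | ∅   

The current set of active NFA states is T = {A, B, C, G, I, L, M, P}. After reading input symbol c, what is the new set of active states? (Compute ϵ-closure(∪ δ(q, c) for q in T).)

{A, B, C, G, I, L, P}

L on c → {G}.
No c-transition from A, B, C, G, I, M, P.
Union after reading c: {G}.
Now take the ϵ-closure:
From G via ϵ: add A.
From A via ϵ: add B, P.
From B via ϵ: add C, L.
From L via ϵ: add I.
No new states can be added; the closed set is {A, B, C, G, I, L, P}.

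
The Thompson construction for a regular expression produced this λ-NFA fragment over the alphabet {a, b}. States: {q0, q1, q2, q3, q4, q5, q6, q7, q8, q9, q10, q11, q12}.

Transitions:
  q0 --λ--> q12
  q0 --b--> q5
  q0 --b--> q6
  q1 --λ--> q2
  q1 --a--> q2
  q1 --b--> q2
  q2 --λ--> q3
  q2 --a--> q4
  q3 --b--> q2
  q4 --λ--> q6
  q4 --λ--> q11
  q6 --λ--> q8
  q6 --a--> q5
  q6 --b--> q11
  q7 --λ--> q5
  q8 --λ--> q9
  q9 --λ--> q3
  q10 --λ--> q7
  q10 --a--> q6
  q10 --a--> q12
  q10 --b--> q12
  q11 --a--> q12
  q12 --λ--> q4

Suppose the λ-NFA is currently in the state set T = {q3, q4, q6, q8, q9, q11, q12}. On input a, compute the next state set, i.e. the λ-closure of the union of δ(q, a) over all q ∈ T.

{q3, q4, q5, q6, q8, q9, q11, q12}

q6 on a → {q5}.
q11 on a → {q12}.
No a-transition from q3, q4, q8, q9, q12.
Union after reading a: {q5, q12}.
Now take the λ-closure:
From q12 via λ: add q4.
From q4 via λ: add q6, q11.
From q6 via λ: add q8.
From q8 via λ: add q9.
From q9 via λ: add q3.
No new states can be added; the closed set is {q3, q4, q5, q6, q8, q9, q11, q12}.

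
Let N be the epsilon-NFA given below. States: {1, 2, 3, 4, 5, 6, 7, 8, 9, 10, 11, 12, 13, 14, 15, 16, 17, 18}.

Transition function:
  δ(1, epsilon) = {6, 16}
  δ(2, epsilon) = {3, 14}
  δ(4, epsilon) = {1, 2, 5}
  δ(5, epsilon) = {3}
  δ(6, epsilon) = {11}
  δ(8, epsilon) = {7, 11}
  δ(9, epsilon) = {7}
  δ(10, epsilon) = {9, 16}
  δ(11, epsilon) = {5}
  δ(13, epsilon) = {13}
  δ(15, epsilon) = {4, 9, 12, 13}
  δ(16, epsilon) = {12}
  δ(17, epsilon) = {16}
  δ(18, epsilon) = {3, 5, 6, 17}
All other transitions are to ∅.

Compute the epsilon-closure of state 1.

{1, 3, 5, 6, 11, 12, 16}

Start with {1}.
From 1 via epsilon: add 6, 16.
From 6 via epsilon: add 11.
From 16 via epsilon: add 12.
From 11 via epsilon: add 5.
From 5 via epsilon: add 3.
No new states can be added; the closed set is {1, 3, 5, 6, 11, 12, 16}.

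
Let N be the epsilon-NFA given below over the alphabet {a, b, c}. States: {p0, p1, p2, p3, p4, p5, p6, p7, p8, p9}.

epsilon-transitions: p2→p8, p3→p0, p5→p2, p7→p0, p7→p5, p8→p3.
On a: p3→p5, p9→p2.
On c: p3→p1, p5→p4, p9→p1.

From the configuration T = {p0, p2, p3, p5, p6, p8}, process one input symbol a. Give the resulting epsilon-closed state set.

p3 on a → {p5}.
No a-transition from p0, p2, p5, p6, p8.
Union after reading a: {p5}.
Now take the epsilon-closure:
From p5 via epsilon: add p2.
From p2 via epsilon: add p8.
From p8 via epsilon: add p3.
From p3 via epsilon: add p0.
No new states can be added; the closed set is {p0, p2, p3, p5, p8}.

{p0, p2, p3, p5, p8}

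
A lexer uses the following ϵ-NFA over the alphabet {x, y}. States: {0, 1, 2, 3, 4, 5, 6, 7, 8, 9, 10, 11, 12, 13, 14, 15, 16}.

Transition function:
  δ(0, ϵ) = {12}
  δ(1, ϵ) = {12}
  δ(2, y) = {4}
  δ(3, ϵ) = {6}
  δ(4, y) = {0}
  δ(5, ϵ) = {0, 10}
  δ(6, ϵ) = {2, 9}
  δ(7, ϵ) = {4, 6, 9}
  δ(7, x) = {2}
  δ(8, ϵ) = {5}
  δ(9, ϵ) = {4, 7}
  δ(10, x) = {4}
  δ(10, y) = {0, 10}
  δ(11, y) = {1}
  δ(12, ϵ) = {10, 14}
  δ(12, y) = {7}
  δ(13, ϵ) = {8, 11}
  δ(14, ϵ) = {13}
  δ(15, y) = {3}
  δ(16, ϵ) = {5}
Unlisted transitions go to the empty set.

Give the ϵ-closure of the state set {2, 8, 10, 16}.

Start with {2, 8, 10, 16}.
From 8 via ϵ: add 5.
From 5 via ϵ: add 0.
From 0 via ϵ: add 12.
From 12 via ϵ: add 14.
From 14 via ϵ: add 13.
From 13 via ϵ: add 11.
No new states can be added; the closed set is {0, 2, 5, 8, 10, 11, 12, 13, 14, 16}.

{0, 2, 5, 8, 10, 11, 12, 13, 14, 16}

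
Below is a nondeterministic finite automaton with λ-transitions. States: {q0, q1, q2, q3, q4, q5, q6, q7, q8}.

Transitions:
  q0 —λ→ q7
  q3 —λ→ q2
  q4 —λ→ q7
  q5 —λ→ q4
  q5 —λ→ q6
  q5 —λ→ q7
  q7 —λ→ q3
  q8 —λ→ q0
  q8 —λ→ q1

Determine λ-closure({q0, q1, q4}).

Start with {q0, q1, q4}.
From q0 via λ: add q7.
From q7 via λ: add q3.
From q3 via λ: add q2.
No new states can be added; the closed set is {q0, q1, q2, q3, q4, q7}.

{q0, q1, q2, q3, q4, q7}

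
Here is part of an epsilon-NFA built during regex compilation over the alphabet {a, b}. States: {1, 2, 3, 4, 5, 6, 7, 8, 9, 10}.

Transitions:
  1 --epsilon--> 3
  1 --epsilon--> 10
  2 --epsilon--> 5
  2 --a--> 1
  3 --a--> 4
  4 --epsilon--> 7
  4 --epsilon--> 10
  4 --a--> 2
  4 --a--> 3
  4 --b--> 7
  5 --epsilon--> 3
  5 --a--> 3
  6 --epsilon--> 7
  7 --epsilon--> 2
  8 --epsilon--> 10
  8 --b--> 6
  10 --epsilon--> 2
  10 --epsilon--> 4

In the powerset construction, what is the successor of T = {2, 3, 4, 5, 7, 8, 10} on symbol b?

4 on b → {7}.
8 on b → {6}.
No b-transition from 2, 3, 5, 7, 10.
Union after reading b: {6, 7}.
Now take the epsilon-closure:
From 7 via epsilon: add 2.
From 2 via epsilon: add 5.
From 5 via epsilon: add 3.
No new states can be added; the closed set is {2, 3, 5, 6, 7}.

{2, 3, 5, 6, 7}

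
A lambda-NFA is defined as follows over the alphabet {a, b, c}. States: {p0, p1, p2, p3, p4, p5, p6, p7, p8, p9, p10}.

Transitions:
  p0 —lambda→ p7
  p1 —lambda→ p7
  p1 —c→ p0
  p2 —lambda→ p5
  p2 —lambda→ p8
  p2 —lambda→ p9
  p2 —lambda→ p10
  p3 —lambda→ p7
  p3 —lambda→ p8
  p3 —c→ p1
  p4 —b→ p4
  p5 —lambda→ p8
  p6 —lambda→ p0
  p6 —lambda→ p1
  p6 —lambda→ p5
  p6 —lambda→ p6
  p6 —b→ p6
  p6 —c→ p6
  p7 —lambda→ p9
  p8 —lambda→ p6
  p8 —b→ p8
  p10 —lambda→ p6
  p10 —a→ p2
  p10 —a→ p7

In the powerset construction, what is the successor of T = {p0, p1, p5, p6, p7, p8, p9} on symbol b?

p6 on b → {p6}.
p8 on b → {p8}.
No b-transition from p0, p1, p5, p7, p9.
Union after reading b: {p6, p8}.
Now take the lambda-closure:
From p6 via lambda: add p0, p1, p5.
From p0 via lambda: add p7.
From p7 via lambda: add p9.
No new states can be added; the closed set is {p0, p1, p5, p6, p7, p8, p9}.

{p0, p1, p5, p6, p7, p8, p9}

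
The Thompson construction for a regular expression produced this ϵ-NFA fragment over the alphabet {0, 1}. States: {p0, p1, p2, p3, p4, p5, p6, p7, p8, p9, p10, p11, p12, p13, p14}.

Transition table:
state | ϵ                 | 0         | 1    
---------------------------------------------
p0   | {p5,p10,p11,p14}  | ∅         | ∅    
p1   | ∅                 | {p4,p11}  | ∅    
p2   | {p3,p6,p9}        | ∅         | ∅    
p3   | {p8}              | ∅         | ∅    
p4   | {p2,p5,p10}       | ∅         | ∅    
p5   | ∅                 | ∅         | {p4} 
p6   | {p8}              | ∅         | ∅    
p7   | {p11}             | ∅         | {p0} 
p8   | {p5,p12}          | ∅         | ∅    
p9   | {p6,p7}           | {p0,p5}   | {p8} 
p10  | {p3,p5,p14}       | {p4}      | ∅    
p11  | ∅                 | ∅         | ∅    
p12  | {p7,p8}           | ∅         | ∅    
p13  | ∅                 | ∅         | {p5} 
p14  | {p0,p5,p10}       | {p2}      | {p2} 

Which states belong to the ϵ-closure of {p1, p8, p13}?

Start with {p1, p8, p13}.
From p8 via ϵ: add p5, p12.
From p12 via ϵ: add p7.
From p7 via ϵ: add p11.
No new states can be added; the closed set is {p1, p5, p7, p8, p11, p12, p13}.

{p1, p5, p7, p8, p11, p12, p13}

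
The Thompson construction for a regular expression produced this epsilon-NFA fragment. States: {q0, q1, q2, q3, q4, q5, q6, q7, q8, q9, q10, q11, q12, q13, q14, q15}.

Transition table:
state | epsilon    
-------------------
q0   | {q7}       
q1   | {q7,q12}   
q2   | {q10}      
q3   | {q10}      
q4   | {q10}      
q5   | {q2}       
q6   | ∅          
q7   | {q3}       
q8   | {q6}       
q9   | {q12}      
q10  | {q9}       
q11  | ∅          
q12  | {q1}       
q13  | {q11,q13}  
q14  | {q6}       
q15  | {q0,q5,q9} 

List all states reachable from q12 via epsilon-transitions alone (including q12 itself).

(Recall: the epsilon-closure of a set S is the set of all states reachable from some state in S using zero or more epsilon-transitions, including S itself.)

{q1, q3, q7, q9, q10, q12}

Start with {q12}.
From q12 via epsilon: add q1.
From q1 via epsilon: add q7.
From q7 via epsilon: add q3.
From q3 via epsilon: add q10.
From q10 via epsilon: add q9.
No new states can be added; the closed set is {q1, q3, q7, q9, q10, q12}.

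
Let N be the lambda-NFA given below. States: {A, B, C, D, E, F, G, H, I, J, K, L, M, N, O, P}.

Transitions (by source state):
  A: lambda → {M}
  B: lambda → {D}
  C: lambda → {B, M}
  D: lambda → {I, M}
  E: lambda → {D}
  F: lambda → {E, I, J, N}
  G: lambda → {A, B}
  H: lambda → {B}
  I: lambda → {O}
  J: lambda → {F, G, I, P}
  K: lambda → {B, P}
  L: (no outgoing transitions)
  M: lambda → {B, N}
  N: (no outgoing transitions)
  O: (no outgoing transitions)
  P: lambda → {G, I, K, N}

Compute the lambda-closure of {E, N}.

Start with {E, N}.
From E via lambda: add D.
From D via lambda: add I, M.
From I via lambda: add O.
From M via lambda: add B.
No new states can be added; the closed set is {B, D, E, I, M, N, O}.

{B, D, E, I, M, N, O}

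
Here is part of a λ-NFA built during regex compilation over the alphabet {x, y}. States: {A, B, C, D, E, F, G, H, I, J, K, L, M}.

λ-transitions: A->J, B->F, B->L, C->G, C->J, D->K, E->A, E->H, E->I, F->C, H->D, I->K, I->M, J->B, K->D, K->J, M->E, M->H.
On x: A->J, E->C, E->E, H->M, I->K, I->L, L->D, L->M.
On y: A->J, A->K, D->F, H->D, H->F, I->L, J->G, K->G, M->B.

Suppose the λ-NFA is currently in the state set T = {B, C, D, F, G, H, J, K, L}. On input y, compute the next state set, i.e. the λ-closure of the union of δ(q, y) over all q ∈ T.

{B, C, D, F, G, J, K, L}

D on y → {F}.
H on y → {D, F}.
J on y → {G}.
K on y → {G}.
No y-transition from B, C, F, G, L.
Union after reading y: {D, F, G}.
Now take the λ-closure:
From D via λ: add K.
From F via λ: add C.
From C via λ: add J.
From J via λ: add B.
From B via λ: add L.
No new states can be added; the closed set is {B, C, D, F, G, J, K, L}.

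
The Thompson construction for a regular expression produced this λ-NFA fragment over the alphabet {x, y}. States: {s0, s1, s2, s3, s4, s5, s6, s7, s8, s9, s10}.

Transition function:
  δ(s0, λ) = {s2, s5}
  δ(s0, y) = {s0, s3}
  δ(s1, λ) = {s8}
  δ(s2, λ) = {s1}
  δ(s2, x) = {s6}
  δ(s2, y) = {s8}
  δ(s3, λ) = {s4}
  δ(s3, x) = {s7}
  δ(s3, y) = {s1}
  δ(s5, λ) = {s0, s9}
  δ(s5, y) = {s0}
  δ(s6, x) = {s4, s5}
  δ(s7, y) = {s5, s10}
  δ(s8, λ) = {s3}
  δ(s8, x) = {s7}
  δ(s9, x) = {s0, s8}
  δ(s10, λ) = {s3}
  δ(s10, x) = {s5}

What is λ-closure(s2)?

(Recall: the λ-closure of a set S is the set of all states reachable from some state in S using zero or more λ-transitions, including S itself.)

{s1, s2, s3, s4, s8}

Start with {s2}.
From s2 via λ: add s1.
From s1 via λ: add s8.
From s8 via λ: add s3.
From s3 via λ: add s4.
No new states can be added; the closed set is {s1, s2, s3, s4, s8}.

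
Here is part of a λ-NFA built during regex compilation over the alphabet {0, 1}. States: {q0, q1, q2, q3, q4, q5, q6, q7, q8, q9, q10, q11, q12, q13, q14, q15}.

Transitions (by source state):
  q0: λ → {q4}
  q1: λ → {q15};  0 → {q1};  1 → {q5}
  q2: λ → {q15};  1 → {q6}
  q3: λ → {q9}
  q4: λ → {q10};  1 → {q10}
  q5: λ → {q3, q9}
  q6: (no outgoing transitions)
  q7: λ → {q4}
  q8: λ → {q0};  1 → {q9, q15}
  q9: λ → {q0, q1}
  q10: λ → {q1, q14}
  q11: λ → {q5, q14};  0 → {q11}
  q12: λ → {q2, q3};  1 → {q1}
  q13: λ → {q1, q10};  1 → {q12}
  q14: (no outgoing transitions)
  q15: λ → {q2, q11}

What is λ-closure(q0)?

Start with {q0}.
From q0 via λ: add q4.
From q4 via λ: add q10.
From q10 via λ: add q1, q14.
From q1 via λ: add q15.
From q15 via λ: add q2, q11.
From q11 via λ: add q5.
From q5 via λ: add q3, q9.
No new states can be added; the closed set is {q0, q1, q2, q3, q4, q5, q9, q10, q11, q14, q15}.

{q0, q1, q2, q3, q4, q5, q9, q10, q11, q14, q15}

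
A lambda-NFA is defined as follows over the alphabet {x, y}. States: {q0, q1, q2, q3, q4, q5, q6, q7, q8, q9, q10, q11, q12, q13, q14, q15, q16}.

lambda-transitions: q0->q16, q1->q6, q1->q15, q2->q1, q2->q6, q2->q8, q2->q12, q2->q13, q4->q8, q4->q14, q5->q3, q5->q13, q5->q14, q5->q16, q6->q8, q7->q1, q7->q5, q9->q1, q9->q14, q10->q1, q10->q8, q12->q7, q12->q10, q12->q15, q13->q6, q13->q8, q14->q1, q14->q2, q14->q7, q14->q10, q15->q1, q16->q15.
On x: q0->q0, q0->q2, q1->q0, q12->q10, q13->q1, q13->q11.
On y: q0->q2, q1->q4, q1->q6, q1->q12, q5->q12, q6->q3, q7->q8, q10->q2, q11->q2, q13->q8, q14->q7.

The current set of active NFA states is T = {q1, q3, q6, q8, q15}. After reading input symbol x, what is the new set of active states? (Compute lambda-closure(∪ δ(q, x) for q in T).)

{q0, q1, q6, q8, q15, q16}

q1 on x → {q0}.
No x-transition from q3, q6, q8, q15.
Union after reading x: {q0}.
Now take the lambda-closure:
From q0 via lambda: add q16.
From q16 via lambda: add q15.
From q15 via lambda: add q1.
From q1 via lambda: add q6.
From q6 via lambda: add q8.
No new states can be added; the closed set is {q0, q1, q6, q8, q15, q16}.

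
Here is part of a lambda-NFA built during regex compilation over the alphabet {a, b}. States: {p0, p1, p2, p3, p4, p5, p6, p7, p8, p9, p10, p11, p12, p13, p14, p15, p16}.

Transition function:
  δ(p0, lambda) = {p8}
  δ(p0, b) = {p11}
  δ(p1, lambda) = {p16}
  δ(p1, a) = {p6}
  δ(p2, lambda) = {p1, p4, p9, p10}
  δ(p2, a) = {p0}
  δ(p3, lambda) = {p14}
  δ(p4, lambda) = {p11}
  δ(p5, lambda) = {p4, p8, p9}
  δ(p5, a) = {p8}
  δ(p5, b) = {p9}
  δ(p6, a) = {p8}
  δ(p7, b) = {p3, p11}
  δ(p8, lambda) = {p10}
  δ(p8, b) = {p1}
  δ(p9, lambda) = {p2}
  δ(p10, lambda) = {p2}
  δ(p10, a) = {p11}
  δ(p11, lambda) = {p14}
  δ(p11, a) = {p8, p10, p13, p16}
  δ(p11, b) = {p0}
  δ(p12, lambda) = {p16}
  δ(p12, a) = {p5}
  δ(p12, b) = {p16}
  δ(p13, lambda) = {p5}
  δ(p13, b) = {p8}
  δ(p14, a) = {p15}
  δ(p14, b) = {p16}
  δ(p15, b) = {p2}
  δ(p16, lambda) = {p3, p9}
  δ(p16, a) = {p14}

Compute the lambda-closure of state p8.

{p1, p2, p3, p4, p8, p9, p10, p11, p14, p16}

Start with {p8}.
From p8 via lambda: add p10.
From p10 via lambda: add p2.
From p2 via lambda: add p1, p4, p9.
From p1 via lambda: add p16.
From p4 via lambda: add p11.
From p11 via lambda: add p14.
From p16 via lambda: add p3.
No new states can be added; the closed set is {p1, p2, p3, p4, p8, p9, p10, p11, p14, p16}.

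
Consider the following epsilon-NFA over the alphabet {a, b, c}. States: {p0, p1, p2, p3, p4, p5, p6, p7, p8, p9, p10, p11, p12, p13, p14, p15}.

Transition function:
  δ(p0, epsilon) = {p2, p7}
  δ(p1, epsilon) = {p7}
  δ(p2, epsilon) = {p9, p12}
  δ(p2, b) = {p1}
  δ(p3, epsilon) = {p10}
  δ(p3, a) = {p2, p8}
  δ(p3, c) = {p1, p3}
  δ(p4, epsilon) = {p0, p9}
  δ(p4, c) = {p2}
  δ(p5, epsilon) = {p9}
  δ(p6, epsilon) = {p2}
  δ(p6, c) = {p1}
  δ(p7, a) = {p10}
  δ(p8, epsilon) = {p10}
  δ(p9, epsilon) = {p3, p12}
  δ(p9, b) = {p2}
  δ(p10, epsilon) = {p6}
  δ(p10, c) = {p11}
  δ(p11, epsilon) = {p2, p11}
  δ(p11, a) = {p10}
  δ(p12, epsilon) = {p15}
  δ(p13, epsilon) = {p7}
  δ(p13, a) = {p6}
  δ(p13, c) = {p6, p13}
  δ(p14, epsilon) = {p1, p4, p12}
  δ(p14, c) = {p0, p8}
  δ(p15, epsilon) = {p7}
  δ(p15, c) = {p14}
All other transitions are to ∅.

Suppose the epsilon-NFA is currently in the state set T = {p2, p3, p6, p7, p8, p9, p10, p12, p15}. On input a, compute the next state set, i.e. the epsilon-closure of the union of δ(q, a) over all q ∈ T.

p3 on a → {p2, p8}.
p7 on a → {p10}.
No a-transition from p2, p6, p8, p9, p10, p12, p15.
Union after reading a: {p2, p8, p10}.
Now take the epsilon-closure:
From p2 via epsilon: add p9, p12.
From p10 via epsilon: add p6.
From p9 via epsilon: add p3.
From p12 via epsilon: add p15.
From p15 via epsilon: add p7.
No new states can be added; the closed set is {p2, p3, p6, p7, p8, p9, p10, p12, p15}.

{p2, p3, p6, p7, p8, p9, p10, p12, p15}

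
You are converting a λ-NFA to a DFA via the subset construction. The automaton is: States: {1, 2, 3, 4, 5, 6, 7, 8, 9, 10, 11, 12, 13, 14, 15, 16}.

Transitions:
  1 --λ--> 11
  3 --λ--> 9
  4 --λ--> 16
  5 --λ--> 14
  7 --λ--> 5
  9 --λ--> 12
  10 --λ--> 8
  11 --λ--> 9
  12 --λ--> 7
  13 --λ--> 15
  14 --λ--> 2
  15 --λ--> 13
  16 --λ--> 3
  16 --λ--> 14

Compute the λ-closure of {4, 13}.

{2, 3, 4, 5, 7, 9, 12, 13, 14, 15, 16}

Start with {4, 13}.
From 4 via λ: add 16.
From 13 via λ: add 15.
From 16 via λ: add 3, 14.
From 3 via λ: add 9.
From 14 via λ: add 2.
From 9 via λ: add 12.
From 12 via λ: add 7.
From 7 via λ: add 5.
No new states can be added; the closed set is {2, 3, 4, 5, 7, 9, 12, 13, 14, 15, 16}.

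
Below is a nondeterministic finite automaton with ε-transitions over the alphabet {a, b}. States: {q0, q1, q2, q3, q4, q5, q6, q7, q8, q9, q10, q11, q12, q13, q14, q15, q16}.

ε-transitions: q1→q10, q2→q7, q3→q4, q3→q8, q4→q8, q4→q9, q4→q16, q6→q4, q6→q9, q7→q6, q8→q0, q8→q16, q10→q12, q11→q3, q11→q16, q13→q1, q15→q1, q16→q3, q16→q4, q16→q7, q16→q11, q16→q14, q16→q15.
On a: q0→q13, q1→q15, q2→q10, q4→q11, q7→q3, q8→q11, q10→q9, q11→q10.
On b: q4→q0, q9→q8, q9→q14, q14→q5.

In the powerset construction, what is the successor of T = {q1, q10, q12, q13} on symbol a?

{q1, q9, q10, q12, q15}

q1 on a → {q15}.
q10 on a → {q9}.
No a-transition from q12, q13.
Union after reading a: {q9, q15}.
Now take the ε-closure:
From q15 via ε: add q1.
From q1 via ε: add q10.
From q10 via ε: add q12.
No new states can be added; the closed set is {q1, q9, q10, q12, q15}.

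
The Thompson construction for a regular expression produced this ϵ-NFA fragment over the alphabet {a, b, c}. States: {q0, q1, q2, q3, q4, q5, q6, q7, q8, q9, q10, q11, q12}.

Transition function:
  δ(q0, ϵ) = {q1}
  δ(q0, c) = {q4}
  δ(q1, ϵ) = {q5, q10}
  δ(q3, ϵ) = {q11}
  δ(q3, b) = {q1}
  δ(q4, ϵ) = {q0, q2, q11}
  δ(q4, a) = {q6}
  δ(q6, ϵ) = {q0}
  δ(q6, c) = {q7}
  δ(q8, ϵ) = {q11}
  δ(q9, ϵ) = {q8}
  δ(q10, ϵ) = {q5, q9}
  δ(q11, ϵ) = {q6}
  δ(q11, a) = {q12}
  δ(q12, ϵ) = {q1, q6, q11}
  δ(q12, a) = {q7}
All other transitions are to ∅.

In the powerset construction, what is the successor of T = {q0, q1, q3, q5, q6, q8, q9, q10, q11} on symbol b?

q3 on b → {q1}.
No b-transition from q0, q1, q5, q6, q8, q9, q10, q11.
Union after reading b: {q1}.
Now take the ϵ-closure:
From q1 via ϵ: add q5, q10.
From q10 via ϵ: add q9.
From q9 via ϵ: add q8.
From q8 via ϵ: add q11.
From q11 via ϵ: add q6.
From q6 via ϵ: add q0.
No new states can be added; the closed set is {q0, q1, q5, q6, q8, q9, q10, q11}.

{q0, q1, q5, q6, q8, q9, q10, q11}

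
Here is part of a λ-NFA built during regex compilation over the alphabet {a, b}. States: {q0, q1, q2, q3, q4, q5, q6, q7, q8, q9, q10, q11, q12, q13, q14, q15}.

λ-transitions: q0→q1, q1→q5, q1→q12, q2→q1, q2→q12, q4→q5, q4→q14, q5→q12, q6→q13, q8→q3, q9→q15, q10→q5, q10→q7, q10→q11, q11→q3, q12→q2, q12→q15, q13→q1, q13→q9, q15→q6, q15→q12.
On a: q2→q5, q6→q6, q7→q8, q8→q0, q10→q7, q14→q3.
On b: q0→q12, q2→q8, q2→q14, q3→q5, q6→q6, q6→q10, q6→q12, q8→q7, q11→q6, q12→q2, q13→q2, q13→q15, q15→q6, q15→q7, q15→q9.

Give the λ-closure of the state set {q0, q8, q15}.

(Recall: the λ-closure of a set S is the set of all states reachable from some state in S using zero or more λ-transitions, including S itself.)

{q0, q1, q2, q3, q5, q6, q8, q9, q12, q13, q15}

Start with {q0, q8, q15}.
From q0 via λ: add q1.
From q8 via λ: add q3.
From q15 via λ: add q6, q12.
From q1 via λ: add q5.
From q6 via λ: add q13.
From q12 via λ: add q2.
From q13 via λ: add q9.
No new states can be added; the closed set is {q0, q1, q2, q3, q5, q6, q8, q9, q12, q13, q15}.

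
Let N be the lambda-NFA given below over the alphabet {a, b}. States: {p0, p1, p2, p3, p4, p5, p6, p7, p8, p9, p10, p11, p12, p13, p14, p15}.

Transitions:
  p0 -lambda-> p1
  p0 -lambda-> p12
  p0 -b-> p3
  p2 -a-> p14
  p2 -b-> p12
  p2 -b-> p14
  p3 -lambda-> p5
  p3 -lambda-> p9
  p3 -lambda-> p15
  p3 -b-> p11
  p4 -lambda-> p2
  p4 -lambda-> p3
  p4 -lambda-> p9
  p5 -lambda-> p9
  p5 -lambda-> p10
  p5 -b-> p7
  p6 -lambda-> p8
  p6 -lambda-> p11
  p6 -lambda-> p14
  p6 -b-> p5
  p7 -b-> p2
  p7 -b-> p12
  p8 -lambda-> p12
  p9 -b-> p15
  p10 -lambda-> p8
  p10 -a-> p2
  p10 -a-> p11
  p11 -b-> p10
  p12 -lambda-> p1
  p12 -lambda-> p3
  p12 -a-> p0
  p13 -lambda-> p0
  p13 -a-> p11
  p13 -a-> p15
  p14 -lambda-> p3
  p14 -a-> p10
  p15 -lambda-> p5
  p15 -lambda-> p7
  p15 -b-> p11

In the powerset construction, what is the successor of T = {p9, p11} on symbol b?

{p1, p3, p5, p7, p8, p9, p10, p12, p15}

p9 on b → {p15}.
p11 on b → {p10}.
Union after reading b: {p10, p15}.
Now take the lambda-closure:
From p10 via lambda: add p8.
From p15 via lambda: add p5, p7.
From p5 via lambda: add p9.
From p8 via lambda: add p12.
From p12 via lambda: add p1, p3.
No new states can be added; the closed set is {p1, p3, p5, p7, p8, p9, p10, p12, p15}.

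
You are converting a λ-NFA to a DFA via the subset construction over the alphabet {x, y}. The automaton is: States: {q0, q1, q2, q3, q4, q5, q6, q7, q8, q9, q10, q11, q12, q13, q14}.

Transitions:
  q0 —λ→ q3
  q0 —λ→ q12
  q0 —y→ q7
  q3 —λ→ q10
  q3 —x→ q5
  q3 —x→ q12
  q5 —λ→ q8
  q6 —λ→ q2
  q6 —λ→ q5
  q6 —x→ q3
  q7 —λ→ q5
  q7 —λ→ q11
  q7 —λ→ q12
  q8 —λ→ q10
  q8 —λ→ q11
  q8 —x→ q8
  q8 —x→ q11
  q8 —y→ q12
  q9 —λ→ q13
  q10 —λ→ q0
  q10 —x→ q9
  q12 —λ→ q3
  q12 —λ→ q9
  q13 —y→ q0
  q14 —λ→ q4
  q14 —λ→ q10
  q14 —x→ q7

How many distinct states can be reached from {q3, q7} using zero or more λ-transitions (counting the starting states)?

Start with {q3, q7}.
From q3 via λ: add q10.
From q7 via λ: add q5, q11, q12.
From q5 via λ: add q8.
From q10 via λ: add q0.
From q12 via λ: add q9.
From q9 via λ: add q13.
λ-closure = {q0, q3, q5, q7, q8, q9, q10, q11, q12, q13}, which has 10 states.

10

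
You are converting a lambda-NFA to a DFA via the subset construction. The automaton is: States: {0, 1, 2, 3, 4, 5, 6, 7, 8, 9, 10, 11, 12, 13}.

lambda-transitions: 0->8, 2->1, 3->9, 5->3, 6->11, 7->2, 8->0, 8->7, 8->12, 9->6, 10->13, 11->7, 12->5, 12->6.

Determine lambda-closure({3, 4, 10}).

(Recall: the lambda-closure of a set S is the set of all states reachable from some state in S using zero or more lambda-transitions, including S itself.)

{1, 2, 3, 4, 6, 7, 9, 10, 11, 13}

Start with {3, 4, 10}.
From 3 via lambda: add 9.
From 10 via lambda: add 13.
From 9 via lambda: add 6.
From 6 via lambda: add 11.
From 11 via lambda: add 7.
From 7 via lambda: add 2.
From 2 via lambda: add 1.
No new states can be added; the closed set is {1, 2, 3, 4, 6, 7, 9, 10, 11, 13}.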